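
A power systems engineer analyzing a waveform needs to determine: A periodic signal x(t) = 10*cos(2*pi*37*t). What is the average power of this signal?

Average power of A*cos(wt) is A^2/2.
P = 10^2 / 2 = 100/2 = 50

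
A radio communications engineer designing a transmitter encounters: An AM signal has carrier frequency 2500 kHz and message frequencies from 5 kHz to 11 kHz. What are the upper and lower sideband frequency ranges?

Upper sideband (USB) = fc + [fm_low, fm_high] = 2500 + [5, 11] = [2505, 2511] kHz
Lower sideband (LSB) = fc - [fm_high, fm_low] = 2500 - [11, 5] = [2489, 2495] kHz
Total occupied spectrum: 2489 kHz to 2511 kHz (plus carrier at 2500 kHz)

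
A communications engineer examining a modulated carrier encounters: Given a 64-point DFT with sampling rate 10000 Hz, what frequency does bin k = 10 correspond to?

The frequency of DFT bin k is: f_k = k * f_s / N
f_10 = 10 * 10000 / 64 = 3125/2 Hz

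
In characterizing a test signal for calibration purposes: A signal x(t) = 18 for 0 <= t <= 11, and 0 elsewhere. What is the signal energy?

Energy = integral of |x(t)|^2 dt over the signal duration
= 18^2 * 11 = 324 * 11 = 3564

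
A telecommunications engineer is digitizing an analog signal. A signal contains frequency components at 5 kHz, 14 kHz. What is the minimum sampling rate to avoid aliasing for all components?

The highest frequency component is f_max = 14 kHz.
Nyquist rate = 2 * f_max = 2 * 14 kHz = 28 kHz.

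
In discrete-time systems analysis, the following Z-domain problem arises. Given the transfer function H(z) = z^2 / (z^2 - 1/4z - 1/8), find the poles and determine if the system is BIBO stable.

Poles are roots of the denominator: z^2 - 1/4z - 1/8 = 0.
Quadratic formula: z = [-(-1/4) +/- sqrt((-1/4)^2 - 4*(-1/8))] / 2
Discriminant = 1/16 + 1/2 = 9/16; sqrt = 3/4.
z = (1/4 +/- 3/4) / 2 => z = 1/2 or z = -1/4.
|p1| = 1/2, |p2| = 1/4.
For BIBO stability, all poles must lie inside the unit circle (|p| < 1).
System is STABLE since both |p| < 1.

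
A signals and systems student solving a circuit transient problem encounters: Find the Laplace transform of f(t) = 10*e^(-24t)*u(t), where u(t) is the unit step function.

Standard Laplace transform pair:
e^(-at)*u(t) <-> 1/(s+a)
With a = 24: L{10*e^(-24t)*u(t)} = 10/(s+24), ROC: Re(s) > -24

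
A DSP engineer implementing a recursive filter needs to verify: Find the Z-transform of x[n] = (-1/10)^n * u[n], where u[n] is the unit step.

The Z-transform of a^n * u[n] is z/(z-a) for |z| > |a|.
Here a = -1/10, so X(z) = z/(z - (-1/10)) = 10z/(10z + 1)
ROC: |z| > 1/10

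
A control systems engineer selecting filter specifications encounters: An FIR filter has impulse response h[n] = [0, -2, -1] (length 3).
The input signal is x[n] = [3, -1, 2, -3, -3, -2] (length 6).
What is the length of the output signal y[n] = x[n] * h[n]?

For linear convolution, the output length is:
len(y) = len(x) + len(h) - 1 = 6 + 3 - 1 = 8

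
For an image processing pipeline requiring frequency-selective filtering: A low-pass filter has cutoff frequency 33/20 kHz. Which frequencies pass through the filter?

A low-pass filter passes all frequencies below the cutoff frequency 33/20 kHz and attenuates higher frequencies.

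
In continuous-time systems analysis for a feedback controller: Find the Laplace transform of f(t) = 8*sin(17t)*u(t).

Standard pair: sin(wt)*u(t) <-> w/(s^2+w^2)
With w = 17: L{8*sin(17t)*u(t)} = 136/(s^2+289)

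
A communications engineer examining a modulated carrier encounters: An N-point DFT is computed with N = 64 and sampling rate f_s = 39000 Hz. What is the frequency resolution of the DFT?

DFT frequency resolution = f_s / N
= 39000 / 64 = 4875/8 Hz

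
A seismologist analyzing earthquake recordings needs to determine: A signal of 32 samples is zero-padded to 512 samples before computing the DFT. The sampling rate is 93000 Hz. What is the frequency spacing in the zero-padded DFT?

Original DFT: N = 32, resolution = f_s/N = 93000/32 = 11625/4 Hz
Zero-padded DFT: N = 512, resolution = f_s/N = 93000/512 = 11625/64 Hz
Zero-padding interpolates the spectrum (finer frequency grid)
but does NOT improve the true spectral resolution (ability to resolve close frequencies).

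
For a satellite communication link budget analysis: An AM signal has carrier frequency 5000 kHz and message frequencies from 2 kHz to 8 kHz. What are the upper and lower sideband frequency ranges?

Upper sideband (USB) = fc + [fm_low, fm_high] = 5000 + [2, 8] = [5002, 5008] kHz
Lower sideband (LSB) = fc - [fm_high, fm_low] = 5000 - [8, 2] = [4992, 4998] kHz
Total occupied spectrum: 4992 kHz to 5008 kHz (plus carrier at 5000 kHz)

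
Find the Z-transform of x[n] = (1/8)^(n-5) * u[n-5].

Time-shifting property: if X(z) = Z{x[n]}, then Z{x[n-d]} = z^(-d) * X(z)
X(z) = z/(z - 1/8) for x[n] = (1/8)^n * u[n]
Z{x[n-5]} = z^(-5) * z/(z - 1/8) = z^(-4)/(z - 1/8)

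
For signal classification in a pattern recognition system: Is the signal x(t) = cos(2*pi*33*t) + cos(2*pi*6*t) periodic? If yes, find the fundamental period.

f1 = 33 Hz, f2 = 6 Hz
Period T1 = 1/33, T2 = 1/6
Ratio T1/T2 = 6/33, which is rational.
The signal is periodic with fundamental period T = 1/GCD(33,6) = 1/3 s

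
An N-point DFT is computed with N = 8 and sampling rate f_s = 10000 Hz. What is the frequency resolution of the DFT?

DFT frequency resolution = f_s / N
= 10000 / 8 = 1250 Hz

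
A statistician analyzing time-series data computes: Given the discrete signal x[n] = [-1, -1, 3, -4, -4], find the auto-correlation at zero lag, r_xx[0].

The auto-correlation at zero lag r_xx[0] equals the signal energy.
r_xx[0] = sum of x[n]^2 = (-1)^2 + (-1)^2 + 3^2 + (-4)^2 + (-4)^2
= 1 + 1 + 9 + 16 + 16 = 43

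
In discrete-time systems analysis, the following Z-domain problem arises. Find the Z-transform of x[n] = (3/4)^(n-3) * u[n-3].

Time-shifting property: if X(z) = Z{x[n]}, then Z{x[n-d]} = z^(-d) * X(z)
X(z) = z/(z - 3/4) for x[n] = (3/4)^n * u[n]
Z{x[n-3]} = z^(-3) * z/(z - 3/4) = z^(-2)/(z - 3/4)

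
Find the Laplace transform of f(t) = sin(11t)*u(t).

Standard pair: sin(wt)*u(t) <-> w/(s^2+w^2)
With w = 11: L{sin(11t)*u(t)} = 11/(s^2+121)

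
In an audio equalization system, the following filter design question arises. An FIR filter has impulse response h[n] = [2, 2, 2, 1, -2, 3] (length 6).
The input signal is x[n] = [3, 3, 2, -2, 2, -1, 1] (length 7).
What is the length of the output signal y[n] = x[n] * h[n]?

For linear convolution, the output length is:
len(y) = len(x) + len(h) - 1 = 7 + 6 - 1 = 12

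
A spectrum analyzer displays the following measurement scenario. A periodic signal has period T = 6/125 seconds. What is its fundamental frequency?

The fundamental frequency is the reciprocal of the period.
f = 1/T = 1/(6/125) = 125/6 Hz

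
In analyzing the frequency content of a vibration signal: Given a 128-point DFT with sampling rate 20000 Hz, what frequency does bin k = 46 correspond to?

The frequency of DFT bin k is: f_k = k * f_s / N
f_46 = 46 * 20000 / 128 = 14375/2 Hz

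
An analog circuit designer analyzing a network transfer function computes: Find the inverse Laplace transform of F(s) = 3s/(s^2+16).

Standard pair: s/(s^2+w^2) <-> cos(wt)*u(t)
With k=3, w=4: f(t) = 3*cos(4t)*u(t)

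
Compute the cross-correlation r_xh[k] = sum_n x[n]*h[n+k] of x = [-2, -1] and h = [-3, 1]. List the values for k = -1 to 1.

Both sequences indexed from 0 and zero outside their support.
Lags with overlap: k = -1 to 1.
  r_xh[-1] = x[1]*h[0] = 3
  r_xh[0] = x[0]*h[0] + x[1]*h[1] = 5
  r_xh[1] = x[0]*h[1] = -2
r_xh = [3, 5, -2] (for k = -1, ..., 1)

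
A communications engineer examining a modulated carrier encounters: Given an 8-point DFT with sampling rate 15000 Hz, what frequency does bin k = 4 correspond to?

The frequency of DFT bin k is: f_k = k * f_s / N
f_4 = 4 * 15000 / 8 = 7500 Hz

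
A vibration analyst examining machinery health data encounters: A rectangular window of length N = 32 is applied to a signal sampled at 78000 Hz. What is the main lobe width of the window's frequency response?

For a rectangular window of length N,
the main lobe width in frequency is 2*f_s/N.
= 2*78000/32 = 4875 Hz
This determines the minimum frequency separation for resolving two sinusoids.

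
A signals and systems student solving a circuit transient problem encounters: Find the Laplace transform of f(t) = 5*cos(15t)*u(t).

Standard pair: cos(wt)*u(t) <-> s/(s^2+w^2)
With w = 15: L{5*cos(15t)*u(t)} = 5s/(s^2+225)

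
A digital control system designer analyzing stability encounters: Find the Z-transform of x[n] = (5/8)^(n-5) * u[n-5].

Time-shifting property: if X(z) = Z{x[n]}, then Z{x[n-d]} = z^(-d) * X(z)
X(z) = z/(z - 5/8) for x[n] = (5/8)^n * u[n]
Z{x[n-5]} = z^(-5) * z/(z - 5/8) = z^(-4)/(z - 5/8)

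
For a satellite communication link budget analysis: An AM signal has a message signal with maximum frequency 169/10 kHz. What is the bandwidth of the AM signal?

In AM (double-sideband), the bandwidth is twice the message frequency.
BW = 2 * f_m = 2 * 169/10 kHz = 169/5 kHz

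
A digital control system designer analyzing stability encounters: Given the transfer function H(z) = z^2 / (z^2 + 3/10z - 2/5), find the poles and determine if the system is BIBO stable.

Poles are roots of the denominator: z^2 + 3/10z - 2/5 = 0.
Quadratic formula: z = [-(3/10) +/- sqrt((3/10)^2 - 4*(-2/5))] / 2
Discriminant = 9/100 + 8/5 = 169/100; sqrt = 13/10.
z = (-3/10 +/- 13/10) / 2 => z = 1/2 or z = -4/5.
|p1| = 1/2, |p2| = 4/5.
For BIBO stability, all poles must lie inside the unit circle (|p| < 1).
System is STABLE since both |p| < 1.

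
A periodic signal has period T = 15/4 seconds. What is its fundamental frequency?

The fundamental frequency is the reciprocal of the period.
f = 1/T = 1/(15/4) = 4/15 Hz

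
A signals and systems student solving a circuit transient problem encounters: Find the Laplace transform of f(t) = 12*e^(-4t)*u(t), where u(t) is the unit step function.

Standard Laplace transform pair:
e^(-at)*u(t) <-> 1/(s+a)
With a = 4: L{12*e^(-4t)*u(t)} = 12/(s+4), ROC: Re(s) > -4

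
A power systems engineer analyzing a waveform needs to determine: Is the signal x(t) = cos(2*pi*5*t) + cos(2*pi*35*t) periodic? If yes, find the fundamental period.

f1 = 5 Hz, f2 = 35 Hz
Period T1 = 1/5, T2 = 1/35
Ratio T1/T2 = 35/5, which is rational.
The signal is periodic with fundamental period T = 1/GCD(5,35) = 1/5 s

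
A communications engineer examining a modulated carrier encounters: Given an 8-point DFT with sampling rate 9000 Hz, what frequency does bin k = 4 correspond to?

The frequency of DFT bin k is: f_k = k * f_s / N
f_4 = 4 * 9000 / 8 = 4500 Hz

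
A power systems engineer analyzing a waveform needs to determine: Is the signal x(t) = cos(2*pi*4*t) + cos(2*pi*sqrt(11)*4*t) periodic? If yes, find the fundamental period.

f1 = 4 Hz, f2 = 4*sqrt(11) Hz
Ratio f2/f1 = sqrt(11), which is irrational.
Since the frequency ratio is irrational, no common period exists.
The signal is not periodic.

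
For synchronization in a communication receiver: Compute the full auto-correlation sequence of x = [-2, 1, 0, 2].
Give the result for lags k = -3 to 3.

r_xx[k] = sum_m x[m]*x[m+k], indexed from 0, for k = -3 to 3:
  r_xx[-3] = x[3]*x[0] = -4
  r_xx[-2] = x[2]*x[0] + x[3]*x[1] = 2
  r_xx[-1] = x[1]*x[0] + x[2]*x[1] + x[3]*x[2] = -2
  r_xx[0] = x[0]*x[0] + x[1]*x[1] + x[2]*x[2] + x[3]*x[3] = 9
  r_xx[1] = x[0]*x[1] + x[1]*x[2] + x[2]*x[3] = -2
  r_xx[2] = x[0]*x[2] + x[1]*x[3] = 2
  r_xx[3] = x[0]*x[3] = -4
r_xx = [-4, 2, -2, 9, -2, 2, -4]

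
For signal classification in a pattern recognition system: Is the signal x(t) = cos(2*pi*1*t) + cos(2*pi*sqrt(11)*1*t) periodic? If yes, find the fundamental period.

f1 = 1 Hz, f2 = 1*sqrt(11) Hz
Ratio f2/f1 = sqrt(11), which is irrational.
Since the frequency ratio is irrational, no common period exists.
The signal is not periodic.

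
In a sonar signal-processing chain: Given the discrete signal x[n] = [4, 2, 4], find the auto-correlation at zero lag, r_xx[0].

The auto-correlation at zero lag r_xx[0] equals the signal energy.
r_xx[0] = sum of x[n]^2 = 4^2 + 2^2 + 4^2
= 16 + 4 + 16 = 36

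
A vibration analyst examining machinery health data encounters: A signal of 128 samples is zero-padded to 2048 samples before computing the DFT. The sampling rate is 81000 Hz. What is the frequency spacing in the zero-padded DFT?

Original DFT: N = 128, resolution = f_s/N = 81000/128 = 10125/16 Hz
Zero-padded DFT: N = 2048, resolution = f_s/N = 81000/2048 = 10125/256 Hz
Zero-padding interpolates the spectrum (finer frequency grid)
but does NOT improve the true spectral resolution (ability to resolve close frequencies).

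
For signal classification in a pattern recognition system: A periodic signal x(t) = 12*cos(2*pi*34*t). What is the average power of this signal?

Average power of A*cos(wt) is A^2/2.
P = 12^2 / 2 = 144/2 = 72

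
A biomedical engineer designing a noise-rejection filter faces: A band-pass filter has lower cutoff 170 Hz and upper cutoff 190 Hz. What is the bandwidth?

Bandwidth = f_high - f_low
= 190 Hz - 170 Hz = 20 Hz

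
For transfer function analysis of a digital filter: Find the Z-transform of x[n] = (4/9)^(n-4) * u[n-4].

Time-shifting property: if X(z) = Z{x[n]}, then Z{x[n-d]} = z^(-d) * X(z)
X(z) = z/(z - 4/9) for x[n] = (4/9)^n * u[n]
Z{x[n-4]} = z^(-4) * z/(z - 4/9) = z^(-3)/(z - 4/9)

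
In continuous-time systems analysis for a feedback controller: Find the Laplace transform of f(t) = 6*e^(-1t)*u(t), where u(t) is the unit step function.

Standard Laplace transform pair:
e^(-at)*u(t) <-> 1/(s+a)
With a = 1: L{6*e^(-1t)*u(t)} = 6/(s+1), ROC: Re(s) > -1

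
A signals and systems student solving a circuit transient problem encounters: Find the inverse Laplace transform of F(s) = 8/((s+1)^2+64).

Standard pair: w/((s+a)^2+w^2) <-> e^(-at)*sin(wt)*u(t)
With a=1, w=8: f(t) = e^(-t)*sin(8t)*u(t)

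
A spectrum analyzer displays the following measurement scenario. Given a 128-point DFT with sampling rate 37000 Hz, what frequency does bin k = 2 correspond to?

The frequency of DFT bin k is: f_k = k * f_s / N
f_2 = 2 * 37000 / 128 = 4625/8 Hz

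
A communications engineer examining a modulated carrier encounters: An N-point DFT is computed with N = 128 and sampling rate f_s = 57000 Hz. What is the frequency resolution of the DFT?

DFT frequency resolution = f_s / N
= 57000 / 128 = 7125/16 Hz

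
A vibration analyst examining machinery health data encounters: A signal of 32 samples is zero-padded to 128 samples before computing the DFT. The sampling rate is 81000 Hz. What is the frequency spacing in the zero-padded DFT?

Original DFT: N = 32, resolution = f_s/N = 81000/32 = 10125/4 Hz
Zero-padded DFT: N = 128, resolution = f_s/N = 81000/128 = 10125/16 Hz
Zero-padding interpolates the spectrum (finer frequency grid)
but does NOT improve the true spectral resolution (ability to resolve close frequencies).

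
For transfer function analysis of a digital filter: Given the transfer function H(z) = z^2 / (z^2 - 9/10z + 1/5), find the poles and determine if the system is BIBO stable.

Poles are roots of the denominator: z^2 - 9/10z + 1/5 = 0.
Quadratic formula: z = [-(-9/10) +/- sqrt((-9/10)^2 - 4*(1/5))] / 2
Discriminant = 81/100 - 4/5 = 1/100; sqrt = 1/10.
z = (9/10 +/- 1/10) / 2 => z = 1/2 or z = 2/5.
|p1| = 2/5, |p2| = 1/2.
For BIBO stability, all poles must lie inside the unit circle (|p| < 1).
System is STABLE since both |p| < 1.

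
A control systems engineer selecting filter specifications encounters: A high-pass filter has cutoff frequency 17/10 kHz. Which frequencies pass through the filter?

A high-pass filter passes all frequencies above the cutoff frequency 17/10 kHz and attenuates lower frequencies.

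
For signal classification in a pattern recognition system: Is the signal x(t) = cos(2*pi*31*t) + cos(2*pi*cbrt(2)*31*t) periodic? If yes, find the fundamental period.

f1 = 31 Hz, f2 = 31*cbrt(2) Hz
Ratio f2/f1 = cbrt(2), which is irrational.
Since the frequency ratio is irrational, no common period exists.
The signal is not periodic.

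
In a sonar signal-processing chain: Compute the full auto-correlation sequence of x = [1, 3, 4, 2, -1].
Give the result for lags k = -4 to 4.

r_xx[k] = sum_m x[m]*x[m+k], indexed from 0, for k = -4 to 4:
  r_xx[-4] = x[4]*x[0] = -1
  r_xx[-3] = x[3]*x[0] + x[4]*x[1] = -1
  r_xx[-2] = x[2]*x[0] + x[3]*x[1] + x[4]*x[2] = 6
  r_xx[-1] = x[1]*x[0] + x[2]*x[1] + x[3]*x[2] + x[4]*x[3] = 21
  r_xx[0] = x[0]*x[0] + x[1]*x[1] + x[2]*x[2] + x[3]*x[3] + x[4]*x[4] = 31
  r_xx[1] = x[0]*x[1] + x[1]*x[2] + x[2]*x[3] + x[3]*x[4] = 21
  r_xx[2] = x[0]*x[2] + x[1]*x[3] + x[2]*x[4] = 6
  r_xx[3] = x[0]*x[3] + x[1]*x[4] = -1
  r_xx[4] = x[0]*x[4] = -1
r_xx = [-1, -1, 6, 21, 31, 21, 6, -1, -1]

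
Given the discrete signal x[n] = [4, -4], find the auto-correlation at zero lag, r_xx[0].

The auto-correlation at zero lag r_xx[0] equals the signal energy.
r_xx[0] = sum of x[n]^2 = 4^2 + (-4)^2
= 16 + 16 = 32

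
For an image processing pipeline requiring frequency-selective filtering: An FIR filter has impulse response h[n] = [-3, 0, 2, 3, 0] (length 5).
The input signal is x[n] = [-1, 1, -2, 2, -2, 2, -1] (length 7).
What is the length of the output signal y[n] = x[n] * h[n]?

For linear convolution, the output length is:
len(y) = len(x) + len(h) - 1 = 7 + 5 - 1 = 11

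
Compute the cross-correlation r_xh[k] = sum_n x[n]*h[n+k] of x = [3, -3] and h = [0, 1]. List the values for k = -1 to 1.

Both sequences indexed from 0 and zero outside their support.
Lags with overlap: k = -1 to 1.
  r_xh[-1] = x[1]*h[0] = 0
  r_xh[0] = x[0]*h[0] + x[1]*h[1] = -3
  r_xh[1] = x[0]*h[1] = 3
r_xh = [0, -3, 3] (for k = -1, ..., 1)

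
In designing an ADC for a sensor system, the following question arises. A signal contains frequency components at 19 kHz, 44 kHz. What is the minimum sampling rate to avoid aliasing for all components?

The highest frequency component is f_max = 44 kHz.
Nyquist rate = 2 * f_max = 2 * 44 kHz = 88 kHz.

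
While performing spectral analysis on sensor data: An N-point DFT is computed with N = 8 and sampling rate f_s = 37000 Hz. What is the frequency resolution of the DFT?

DFT frequency resolution = f_s / N
= 37000 / 8 = 4625 Hz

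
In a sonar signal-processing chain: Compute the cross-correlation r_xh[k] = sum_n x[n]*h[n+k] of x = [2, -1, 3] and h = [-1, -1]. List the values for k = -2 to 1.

Both sequences indexed from 0 and zero outside their support.
Lags with overlap: k = -2 to 1.
  r_xh[-2] = x[2]*h[0] = -3
  r_xh[-1] = x[1]*h[0] + x[2]*h[1] = -2
  r_xh[0] = x[0]*h[0] + x[1]*h[1] = -1
  r_xh[1] = x[0]*h[1] = -2
r_xh = [-3, -2, -1, -2] (for k = -2, ..., 1)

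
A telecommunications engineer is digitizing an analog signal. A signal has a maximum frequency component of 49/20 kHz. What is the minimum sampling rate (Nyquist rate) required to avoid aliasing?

By the Nyquist-Shannon sampling theorem,
the minimum sampling rate (Nyquist rate) must be at least 2 * f_max.
Nyquist rate = 2 * 49/20 kHz = 49/10 kHz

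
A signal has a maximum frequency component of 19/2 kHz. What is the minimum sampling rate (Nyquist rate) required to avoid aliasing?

By the Nyquist-Shannon sampling theorem,
the minimum sampling rate (Nyquist rate) must be at least 2 * f_max.
Nyquist rate = 2 * 19/2 kHz = 19 kHz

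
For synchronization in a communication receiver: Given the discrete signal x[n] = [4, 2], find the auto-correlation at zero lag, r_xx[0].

The auto-correlation at zero lag r_xx[0] equals the signal energy.
r_xx[0] = sum of x[n]^2 = 4^2 + 2^2
= 16 + 4 = 20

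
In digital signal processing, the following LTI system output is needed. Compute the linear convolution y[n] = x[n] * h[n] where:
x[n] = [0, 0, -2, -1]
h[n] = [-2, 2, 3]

y[n] = sum_k x[k]*h[n-k]. Output length = len(x) + len(h) - 1 = 4 + 3 - 1 = 6.
y[0] = 0*-2 = 0
y[1] = 0*-2 + 0*2 = 0
y[2] = -2*-2 + 0*2 + 0*3 = 4
y[3] = -1*-2 + -2*2 + 0*3 = -2
y[4] = -1*2 + -2*3 = -8
y[5] = -1*3 = -3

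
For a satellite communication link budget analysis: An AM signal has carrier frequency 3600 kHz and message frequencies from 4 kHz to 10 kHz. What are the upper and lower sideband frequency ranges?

Upper sideband (USB) = fc + [fm_low, fm_high] = 3600 + [4, 10] = [3604, 3610] kHz
Lower sideband (LSB) = fc - [fm_high, fm_low] = 3600 - [10, 4] = [3590, 3596] kHz
Total occupied spectrum: 3590 kHz to 3610 kHz (plus carrier at 3600 kHz)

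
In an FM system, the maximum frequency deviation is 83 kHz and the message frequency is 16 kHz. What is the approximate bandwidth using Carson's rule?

Carson's rule: BW = 2*(delta_f + f_m)
= 2*(83 + 16) kHz = 198 kHz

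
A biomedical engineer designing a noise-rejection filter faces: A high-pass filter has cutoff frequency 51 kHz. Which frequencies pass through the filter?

A high-pass filter passes all frequencies above the cutoff frequency 51 kHz and attenuates lower frequencies.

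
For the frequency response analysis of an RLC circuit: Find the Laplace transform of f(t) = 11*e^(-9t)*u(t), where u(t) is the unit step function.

Standard Laplace transform pair:
e^(-at)*u(t) <-> 1/(s+a)
With a = 9: L{11*e^(-9t)*u(t)} = 11/(s+9), ROC: Re(s) > -9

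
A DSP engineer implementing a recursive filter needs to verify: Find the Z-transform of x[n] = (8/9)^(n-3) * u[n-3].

Time-shifting property: if X(z) = Z{x[n]}, then Z{x[n-d]} = z^(-d) * X(z)
X(z) = z/(z - 8/9) for x[n] = (8/9)^n * u[n]
Z{x[n-3]} = z^(-3) * z/(z - 8/9) = z^(-2)/(z - 8/9)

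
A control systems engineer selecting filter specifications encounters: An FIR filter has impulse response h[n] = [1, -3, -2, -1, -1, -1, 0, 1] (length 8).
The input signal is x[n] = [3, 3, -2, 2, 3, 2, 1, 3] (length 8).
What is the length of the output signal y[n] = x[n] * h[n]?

For linear convolution, the output length is:
len(y) = len(x) + len(h) - 1 = 8 + 8 - 1 = 15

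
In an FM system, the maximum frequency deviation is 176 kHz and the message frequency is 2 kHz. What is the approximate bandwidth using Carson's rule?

Carson's rule: BW = 2*(delta_f + f_m)
= 2*(176 + 2) kHz = 356 kHz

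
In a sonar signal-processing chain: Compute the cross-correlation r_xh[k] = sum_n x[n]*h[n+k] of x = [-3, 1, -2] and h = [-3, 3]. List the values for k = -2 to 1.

Both sequences indexed from 0 and zero outside their support.
Lags with overlap: k = -2 to 1.
  r_xh[-2] = x[2]*h[0] = 6
  r_xh[-1] = x[1]*h[0] + x[2]*h[1] = -9
  r_xh[0] = x[0]*h[0] + x[1]*h[1] = 12
  r_xh[1] = x[0]*h[1] = -9
r_xh = [6, -9, 12, -9] (for k = -2, ..., 1)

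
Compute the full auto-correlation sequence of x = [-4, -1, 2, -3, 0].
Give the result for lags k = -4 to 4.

r_xx[k] = sum_m x[m]*x[m+k], indexed from 0, for k = -4 to 4:
  r_xx[-4] = x[4]*x[0] = 0
  r_xx[-3] = x[3]*x[0] + x[4]*x[1] = 12
  r_xx[-2] = x[2]*x[0] + x[3]*x[1] + x[4]*x[2] = -5
  r_xx[-1] = x[1]*x[0] + x[2]*x[1] + x[3]*x[2] + x[4]*x[3] = -4
  r_xx[0] = x[0]*x[0] + x[1]*x[1] + x[2]*x[2] + x[3]*x[3] + x[4]*x[4] = 30
  r_xx[1] = x[0]*x[1] + x[1]*x[2] + x[2]*x[3] + x[3]*x[4] = -4
  r_xx[2] = x[0]*x[2] + x[1]*x[3] + x[2]*x[4] = -5
  r_xx[3] = x[0]*x[3] + x[1]*x[4] = 12
  r_xx[4] = x[0]*x[4] = 0
r_xx = [0, 12, -5, -4, 30, -4, -5, 12, 0]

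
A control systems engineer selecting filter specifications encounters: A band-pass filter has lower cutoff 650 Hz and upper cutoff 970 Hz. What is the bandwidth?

Bandwidth = f_high - f_low
= 970 Hz - 650 Hz = 320 Hz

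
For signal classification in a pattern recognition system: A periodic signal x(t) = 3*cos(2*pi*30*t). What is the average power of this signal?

Average power of A*cos(wt) is A^2/2.
P = 3^2 / 2 = 9/2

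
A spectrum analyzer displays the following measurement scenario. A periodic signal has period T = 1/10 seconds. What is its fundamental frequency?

The fundamental frequency is the reciprocal of the period.
f = 1/T = 1/(1/10) = 10 Hz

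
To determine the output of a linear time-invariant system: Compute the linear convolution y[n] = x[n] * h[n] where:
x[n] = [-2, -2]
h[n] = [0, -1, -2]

y[n] = sum_k x[k]*h[n-k]. Output length = len(x) + len(h) - 1 = 2 + 3 - 1 = 4.
y[0] = -2*0 = 0
y[1] = -2*0 + -2*-1 = 2
y[2] = -2*-1 + -2*-2 = 6
y[3] = -2*-2 = 4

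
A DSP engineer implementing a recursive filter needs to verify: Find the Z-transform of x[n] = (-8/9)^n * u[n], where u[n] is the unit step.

The Z-transform of a^n * u[n] is z/(z-a) for |z| > |a|.
Here a = -8/9, so X(z) = z/(z - (-8/9)) = 9z/(9z + 8)
ROC: |z| > 8/9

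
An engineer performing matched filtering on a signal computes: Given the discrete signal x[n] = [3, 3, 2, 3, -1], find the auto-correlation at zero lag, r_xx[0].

The auto-correlation at zero lag r_xx[0] equals the signal energy.
r_xx[0] = sum of x[n]^2 = 3^2 + 3^2 + 2^2 + 3^2 + (-1)^2
= 9 + 9 + 4 + 9 + 1 = 32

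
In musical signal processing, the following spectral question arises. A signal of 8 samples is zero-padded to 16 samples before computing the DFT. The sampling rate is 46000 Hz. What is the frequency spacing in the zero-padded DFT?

Original DFT: N = 8, resolution = f_s/N = 46000/8 = 5750 Hz
Zero-padded DFT: N = 16, resolution = f_s/N = 46000/16 = 2875 Hz
Zero-padding interpolates the spectrum (finer frequency grid)
but does NOT improve the true spectral resolution (ability to resolve close frequencies).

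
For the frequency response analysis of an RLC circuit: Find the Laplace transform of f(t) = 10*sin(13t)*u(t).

Standard pair: sin(wt)*u(t) <-> w/(s^2+w^2)
With w = 13: L{10*sin(13t)*u(t)} = 130/(s^2+169)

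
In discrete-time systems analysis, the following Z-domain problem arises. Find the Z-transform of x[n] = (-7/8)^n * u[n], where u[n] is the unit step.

The Z-transform of a^n * u[n] is z/(z-a) for |z| > |a|.
Here a = -7/8, so X(z) = z/(z - (-7/8)) = 8z/(8z + 7)
ROC: |z| > 7/8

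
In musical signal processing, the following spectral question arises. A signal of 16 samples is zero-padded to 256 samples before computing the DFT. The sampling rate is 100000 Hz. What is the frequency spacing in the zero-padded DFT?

Original DFT: N = 16, resolution = f_s/N = 100000/16 = 6250 Hz
Zero-padded DFT: N = 256, resolution = f_s/N = 100000/256 = 3125/8 Hz
Zero-padding interpolates the spectrum (finer frequency grid)
but does NOT improve the true spectral resolution (ability to resolve close frequencies).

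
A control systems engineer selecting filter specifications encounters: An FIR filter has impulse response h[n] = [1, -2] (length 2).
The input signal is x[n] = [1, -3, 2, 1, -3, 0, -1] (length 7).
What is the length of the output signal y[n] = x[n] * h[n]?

For linear convolution, the output length is:
len(y) = len(x) + len(h) - 1 = 7 + 2 - 1 = 8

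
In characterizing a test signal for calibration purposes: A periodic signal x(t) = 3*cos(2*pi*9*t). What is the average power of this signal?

Average power of A*cos(wt) is A^2/2.
P = 3^2 / 2 = 9/2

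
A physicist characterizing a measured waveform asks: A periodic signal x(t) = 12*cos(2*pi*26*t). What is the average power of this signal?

Average power of A*cos(wt) is A^2/2.
P = 12^2 / 2 = 144/2 = 72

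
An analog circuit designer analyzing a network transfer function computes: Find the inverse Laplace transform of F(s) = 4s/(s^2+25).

Standard pair: s/(s^2+w^2) <-> cos(wt)*u(t)
With k=4, w=5: f(t) = 4*cos(5t)*u(t)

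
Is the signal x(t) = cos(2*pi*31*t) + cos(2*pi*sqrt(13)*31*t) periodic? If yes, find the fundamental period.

f1 = 31 Hz, f2 = 31*sqrt(13) Hz
Ratio f2/f1 = sqrt(13), which is irrational.
Since the frequency ratio is irrational, no common period exists.
The signal is not periodic.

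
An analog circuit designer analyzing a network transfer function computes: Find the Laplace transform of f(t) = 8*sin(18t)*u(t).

Standard pair: sin(wt)*u(t) <-> w/(s^2+w^2)
With w = 18: L{8*sin(18t)*u(t)} = 144/(s^2+324)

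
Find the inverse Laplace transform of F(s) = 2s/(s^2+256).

Standard pair: s/(s^2+w^2) <-> cos(wt)*u(t)
With k=2, w=16: f(t) = 2*cos(16t)*u(t)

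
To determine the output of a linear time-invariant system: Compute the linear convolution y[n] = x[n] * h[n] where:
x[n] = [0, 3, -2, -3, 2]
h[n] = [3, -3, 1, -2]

y[n] = sum_k x[k]*h[n-k]. Output length = len(x) + len(h) - 1 = 5 + 4 - 1 = 8.
y[0] = 0*3 = 0
y[1] = 3*3 + 0*-3 = 9
y[2] = -2*3 + 3*-3 + 0*1 = -15
y[3] = -3*3 + -2*-3 + 3*1 + 0*-2 = 0
y[4] = 2*3 + -3*-3 + -2*1 + 3*-2 = 7
y[5] = 2*-3 + -3*1 + -2*-2 = -5
y[6] = 2*1 + -3*-2 = 8
y[7] = 2*-2 = -4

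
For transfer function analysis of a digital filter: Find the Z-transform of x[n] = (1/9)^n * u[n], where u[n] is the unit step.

The Z-transform of a^n * u[n] is z/(z-a) for |z| > |a|.
Here a = 1/9, so X(z) = z/(z - (1/9)) = 9z/(9z - 1)
ROC: |z| > 1/9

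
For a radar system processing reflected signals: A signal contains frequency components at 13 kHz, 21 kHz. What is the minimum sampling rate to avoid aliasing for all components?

The highest frequency component is f_max = 21 kHz.
Nyquist rate = 2 * f_max = 2 * 21 kHz = 42 kHz.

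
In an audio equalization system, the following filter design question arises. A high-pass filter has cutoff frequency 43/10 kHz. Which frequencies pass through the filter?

A high-pass filter passes all frequencies above the cutoff frequency 43/10 kHz and attenuates lower frequencies.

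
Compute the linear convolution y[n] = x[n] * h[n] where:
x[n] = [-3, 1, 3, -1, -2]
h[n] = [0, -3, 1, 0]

y[n] = sum_k x[k]*h[n-k]. Output length = len(x) + len(h) - 1 = 5 + 4 - 1 = 8.
y[0] = -3*0 = 0
y[1] = 1*0 + -3*-3 = 9
y[2] = 3*0 + 1*-3 + -3*1 = -6
y[3] = -1*0 + 3*-3 + 1*1 + -3*0 = -8
y[4] = -2*0 + -1*-3 + 3*1 + 1*0 = 6
y[5] = -2*-3 + -1*1 + 3*0 = 5
y[6] = -2*1 + -1*0 = -2
y[7] = -2*0 = 0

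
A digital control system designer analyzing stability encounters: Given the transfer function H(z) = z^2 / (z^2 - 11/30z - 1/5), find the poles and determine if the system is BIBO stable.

Poles are roots of the denominator: z^2 - 11/30z - 1/5 = 0.
Quadratic formula: z = [-(-11/30) +/- sqrt((-11/30)^2 - 4*(-1/5))] / 2
Discriminant = 121/900 + 4/5 = 841/900; sqrt = 29/30.
z = (11/30 +/- 29/30) / 2 => z = 2/3 or z = -3/10.
|p1| = 3/10, |p2| = 2/3.
For BIBO stability, all poles must lie inside the unit circle (|p| < 1).
System is STABLE since both |p| < 1.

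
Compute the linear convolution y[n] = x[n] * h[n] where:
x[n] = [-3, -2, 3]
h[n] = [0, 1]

y[n] = sum_k x[k]*h[n-k]. Output length = len(x) + len(h) - 1 = 3 + 2 - 1 = 4.
y[0] = -3*0 = 0
y[1] = -2*0 + -3*1 = -3
y[2] = 3*0 + -2*1 = -2
y[3] = 3*1 = 3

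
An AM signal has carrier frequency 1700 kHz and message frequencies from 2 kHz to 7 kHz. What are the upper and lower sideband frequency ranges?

Upper sideband (USB) = fc + [fm_low, fm_high] = 1700 + [2, 7] = [1702, 1707] kHz
Lower sideband (LSB) = fc - [fm_high, fm_low] = 1700 - [7, 2] = [1693, 1698] kHz
Total occupied spectrum: 1693 kHz to 1707 kHz (plus carrier at 1700 kHz)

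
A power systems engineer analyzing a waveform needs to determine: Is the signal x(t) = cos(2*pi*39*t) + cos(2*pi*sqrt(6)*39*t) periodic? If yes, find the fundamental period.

f1 = 39 Hz, f2 = 39*sqrt(6) Hz
Ratio f2/f1 = sqrt(6), which is irrational.
Since the frequency ratio is irrational, no common period exists.
The signal is not periodic.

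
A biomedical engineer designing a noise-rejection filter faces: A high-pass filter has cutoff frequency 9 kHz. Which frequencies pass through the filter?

A high-pass filter passes all frequencies above the cutoff frequency 9 kHz and attenuates lower frequencies.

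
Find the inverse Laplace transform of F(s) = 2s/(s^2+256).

Standard pair: s/(s^2+w^2) <-> cos(wt)*u(t)
With k=2, w=16: f(t) = 2*cos(16t)*u(t)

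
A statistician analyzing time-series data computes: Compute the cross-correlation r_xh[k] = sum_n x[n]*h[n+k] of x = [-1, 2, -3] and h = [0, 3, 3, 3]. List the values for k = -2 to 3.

Both sequences indexed from 0 and zero outside their support.
Lags with overlap: k = -2 to 3.
  r_xh[-2] = x[2]*h[0] = 0
  r_xh[-1] = x[1]*h[0] + x[2]*h[1] = -9
  r_xh[0] = x[0]*h[0] + x[1]*h[1] + x[2]*h[2] = -3
  r_xh[1] = x[0]*h[1] + x[1]*h[2] + x[2]*h[3] = -6
  r_xh[2] = x[0]*h[2] + x[1]*h[3] = 3
  r_xh[3] = x[0]*h[3] = -3
r_xh = [0, -9, -3, -6, 3, -3] (for k = -2, ..., 3)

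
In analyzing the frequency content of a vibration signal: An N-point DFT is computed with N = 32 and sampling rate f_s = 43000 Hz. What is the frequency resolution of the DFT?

DFT frequency resolution = f_s / N
= 43000 / 32 = 5375/4 Hz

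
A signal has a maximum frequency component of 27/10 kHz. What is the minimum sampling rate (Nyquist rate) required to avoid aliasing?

By the Nyquist-Shannon sampling theorem,
the minimum sampling rate (Nyquist rate) must be at least 2 * f_max.
Nyquist rate = 2 * 27/10 kHz = 27/5 kHz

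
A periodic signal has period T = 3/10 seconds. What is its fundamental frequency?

The fundamental frequency is the reciprocal of the period.
f = 1/T = 1/(3/10) = 10/3 Hz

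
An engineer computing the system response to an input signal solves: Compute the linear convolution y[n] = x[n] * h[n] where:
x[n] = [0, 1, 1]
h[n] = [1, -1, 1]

y[n] = sum_k x[k]*h[n-k]. Output length = len(x) + len(h) - 1 = 3 + 3 - 1 = 5.
y[0] = 0*1 = 0
y[1] = 1*1 + 0*-1 = 1
y[2] = 1*1 + 1*-1 + 0*1 = 0
y[3] = 1*-1 + 1*1 = 0
y[4] = 1*1 = 1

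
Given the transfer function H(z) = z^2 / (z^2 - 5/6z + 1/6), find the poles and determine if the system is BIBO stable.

Poles are roots of the denominator: z^2 - 5/6z + 1/6 = 0.
Quadratic formula: z = [-(-5/6) +/- sqrt((-5/6)^2 - 4*(1/6))] / 2
Discriminant = 25/36 - 2/3 = 1/36; sqrt = 1/6.
z = (5/6 +/- 1/6) / 2 => z = 1/2 or z = 1/3.
|p1| = 1/2, |p2| = 1/3.
For BIBO stability, all poles must lie inside the unit circle (|p| < 1).
System is STABLE since both |p| < 1.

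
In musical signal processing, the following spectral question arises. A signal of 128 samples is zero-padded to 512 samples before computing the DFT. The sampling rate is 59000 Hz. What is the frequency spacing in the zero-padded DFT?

Original DFT: N = 128, resolution = f_s/N = 59000/128 = 7375/16 Hz
Zero-padded DFT: N = 512, resolution = f_s/N = 59000/512 = 7375/64 Hz
Zero-padding interpolates the spectrum (finer frequency grid)
but does NOT improve the true spectral resolution (ability to resolve close frequencies).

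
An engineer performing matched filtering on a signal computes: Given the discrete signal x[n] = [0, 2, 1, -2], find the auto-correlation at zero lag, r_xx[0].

The auto-correlation at zero lag r_xx[0] equals the signal energy.
r_xx[0] = sum of x[n]^2 = 0^2 + 2^2 + 1^2 + (-2)^2
= 0 + 4 + 1 + 4 = 9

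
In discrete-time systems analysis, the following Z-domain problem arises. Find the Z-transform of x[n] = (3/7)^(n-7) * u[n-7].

Time-shifting property: if X(z) = Z{x[n]}, then Z{x[n-d]} = z^(-d) * X(z)
X(z) = z/(z - 3/7) for x[n] = (3/7)^n * u[n]
Z{x[n-7]} = z^(-7) * z/(z - 3/7) = z^(-6)/(z - 3/7)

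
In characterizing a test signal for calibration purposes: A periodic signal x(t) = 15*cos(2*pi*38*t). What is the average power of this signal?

Average power of A*cos(wt) is A^2/2.
P = 15^2 / 2 = 225/2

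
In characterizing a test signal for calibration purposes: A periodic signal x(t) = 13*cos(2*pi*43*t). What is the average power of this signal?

Average power of A*cos(wt) is A^2/2.
P = 13^2 / 2 = 169/2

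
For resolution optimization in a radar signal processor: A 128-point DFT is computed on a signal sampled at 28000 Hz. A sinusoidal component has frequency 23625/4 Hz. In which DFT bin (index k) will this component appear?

DFT frequency resolution = f_s/N = 28000/128 = 875/4 Hz
Bin index k = f_signal / resolution = 23625/4 / 875/4 = 27
The signal frequency 23625/4 Hz falls in DFT bin k = 27.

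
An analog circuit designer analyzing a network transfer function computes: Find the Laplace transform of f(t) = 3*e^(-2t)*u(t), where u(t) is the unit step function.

Standard Laplace transform pair:
e^(-at)*u(t) <-> 1/(s+a)
With a = 2: L{3*e^(-2t)*u(t)} = 3/(s+2), ROC: Re(s) > -2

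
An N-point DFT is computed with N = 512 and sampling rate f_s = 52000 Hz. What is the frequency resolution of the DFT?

DFT frequency resolution = f_s / N
= 52000 / 512 = 1625/16 Hz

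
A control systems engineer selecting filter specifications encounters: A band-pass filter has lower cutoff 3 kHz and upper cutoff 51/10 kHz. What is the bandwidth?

Bandwidth = f_high - f_low
= 51/10 kHz - 3 kHz = 21/10 kHz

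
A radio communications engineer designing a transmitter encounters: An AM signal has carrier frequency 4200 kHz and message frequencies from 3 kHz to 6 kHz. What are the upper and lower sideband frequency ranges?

Upper sideband (USB) = fc + [fm_low, fm_high] = 4200 + [3, 6] = [4203, 4206] kHz
Lower sideband (LSB) = fc - [fm_high, fm_low] = 4200 - [6, 3] = [4194, 4197] kHz
Total occupied spectrum: 4194 kHz to 4206 kHz (plus carrier at 4200 kHz)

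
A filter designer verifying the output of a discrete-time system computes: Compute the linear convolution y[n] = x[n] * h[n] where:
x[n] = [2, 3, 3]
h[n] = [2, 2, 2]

y[n] = sum_k x[k]*h[n-k]. Output length = len(x) + len(h) - 1 = 3 + 3 - 1 = 5.
y[0] = 2*2 = 4
y[1] = 3*2 + 2*2 = 10
y[2] = 3*2 + 3*2 + 2*2 = 16
y[3] = 3*2 + 3*2 = 12
y[4] = 3*2 = 6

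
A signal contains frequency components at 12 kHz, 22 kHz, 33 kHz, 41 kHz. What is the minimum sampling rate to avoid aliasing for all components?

The highest frequency component is f_max = 41 kHz.
Nyquist rate = 2 * f_max = 2 * 41 kHz = 82 kHz.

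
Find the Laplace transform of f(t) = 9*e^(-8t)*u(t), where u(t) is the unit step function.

Standard Laplace transform pair:
e^(-at)*u(t) <-> 1/(s+a)
With a = 8: L{9*e^(-8t)*u(t)} = 9/(s+8), ROC: Re(s) > -8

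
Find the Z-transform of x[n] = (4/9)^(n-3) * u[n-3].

Time-shifting property: if X(z) = Z{x[n]}, then Z{x[n-d]} = z^(-d) * X(z)
X(z) = z/(z - 4/9) for x[n] = (4/9)^n * u[n]
Z{x[n-3]} = z^(-3) * z/(z - 4/9) = z^(-2)/(z - 4/9)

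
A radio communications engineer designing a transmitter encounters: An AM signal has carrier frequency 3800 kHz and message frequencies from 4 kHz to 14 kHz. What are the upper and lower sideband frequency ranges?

Upper sideband (USB) = fc + [fm_low, fm_high] = 3800 + [4, 14] = [3804, 3814] kHz
Lower sideband (LSB) = fc - [fm_high, fm_low] = 3800 - [14, 4] = [3786, 3796] kHz
Total occupied spectrum: 3786 kHz to 3814 kHz (plus carrier at 3800 kHz)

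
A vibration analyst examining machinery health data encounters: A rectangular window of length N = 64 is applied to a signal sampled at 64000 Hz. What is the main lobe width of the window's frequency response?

For a rectangular window of length N,
the main lobe width in frequency is 2*f_s/N.
= 2*64000/64 = 2000 Hz
This determines the minimum frequency separation for resolving two sinusoids.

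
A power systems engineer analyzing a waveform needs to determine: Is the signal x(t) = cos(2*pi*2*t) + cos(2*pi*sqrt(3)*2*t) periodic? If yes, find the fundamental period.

f1 = 2 Hz, f2 = 2*sqrt(3) Hz
Ratio f2/f1 = sqrt(3), which is irrational.
Since the frequency ratio is irrational, no common period exists.
The signal is not periodic.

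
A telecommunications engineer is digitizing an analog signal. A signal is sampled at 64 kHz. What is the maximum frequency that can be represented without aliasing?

The maximum frequency that can be represented without aliasing
is the Nyquist frequency: f_max = f_s / 2 = 64 kHz / 2 = 32 kHz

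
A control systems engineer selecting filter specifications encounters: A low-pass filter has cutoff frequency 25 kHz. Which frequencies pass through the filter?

A low-pass filter passes all frequencies below the cutoff frequency 25 kHz and attenuates higher frequencies.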